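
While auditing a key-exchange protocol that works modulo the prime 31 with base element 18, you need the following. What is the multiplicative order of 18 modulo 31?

15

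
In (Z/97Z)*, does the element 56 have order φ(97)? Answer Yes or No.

φ(97) = 97 − 1 = 96 = 2^5 · 3.
Test 56^(96/q) mod 97 for each prime factor q of 96:
56^48 ≡ 96 (mod 97)  [q = 2: ≢ 1 ✓]
56^32 ≡ 35 (mod 97)  [q = 3: ≢ 1 ✓]
All checks pass, so 56 has order 96 and is a primitive root modulo 97.

Yes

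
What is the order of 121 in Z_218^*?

54

By Lagrange's theorem, ord_218(121) divides φ(218) = φ(2)·φ(109) = 1·108 = 108 = 2^2 · 3^3.
Divisors of 108: 1, 2, 3, 4, 6, 9, 12, 18, 27, 36, 54, 108.
Check 121^d mod 218 for each divisor in increasing order:
121^1 ≡ 121 (mod 218)
121^2 ≡ 35 (mod 218)
121^3 ≡ 93 (mod 218)
121^4 ≡ 135 (mod 218)
121^6 ≡ 147 (mod 218)
121^9 ≡ 155 (mod 218)
121^12 ≡ 27 (mod 218)
121^18 ≡ 45 (mod 218)
121^27 ≡ 217 (mod 218)
121^36 ≡ 63 (mod 218)
121^54 ≡ 1 (mod 218) ✓
Hence ord(121) = 54.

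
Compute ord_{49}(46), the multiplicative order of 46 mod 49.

By Lagrange's theorem, ord_49(46) divides φ(49) = φ(7^2) = 7·(7−1) = 42 = 2 · 3 · 7.
Divisors of 42: 1, 2, 3, 6, 7, 14, 21, 42.
Compute 46^d (mod 49) for the divisors d until we hit 1:
46^1 ≡ 46
46^2 ≡ 9
46^3 ≡ 22
46^6 ≡ 43
46^7 ≡ 18
46^14 ≡ 30
46^21 ≡ 1
The smallest such exponent is 21, so the order of 46 is 21.

21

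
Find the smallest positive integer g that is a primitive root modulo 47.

5

φ(47) = 47 − 1 = 46 = 2 · 23.
g is a primitive root iff g^(46/q) ≢ 1 (mod 47) for each prime q ∈ {2, 23}.
g = 2: 2^23 ≡ 1 — hits 1, so not a primitive root.
g = 3: 3^23 ≡ 1 — hits 1, so not a primitive root.
g = 4: 4^23 ≡ 1 — hits 1, so not a primitive root.
g = 5: 5^23 ≡ 46; 5^2 ≡ 25 — none is 1, so 5 is a primitive root.
Hence the least primitive root of 47 is 5.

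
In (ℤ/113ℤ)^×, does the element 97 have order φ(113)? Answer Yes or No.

No

φ(113) = 113 − 1 = 112 = 2^4 · 7.
Test 97^(112/q) mod 113 for each prime factor q of 112:
97^56 ≡ 1 (mod 113)  [q = 2: ≡ 1 ✗]
97^16 ≡ 30 (mod 113)  [q = 7: ≢ 1 ✓]
Since 97^56 ≡ 1, the order of 97 divides 56 < 112, so 97 is not a primitive root.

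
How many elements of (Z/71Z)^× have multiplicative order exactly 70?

24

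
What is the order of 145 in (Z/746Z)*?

ord(145) | φ(746) = φ(2)·φ(373) = 1·372 = 372 = 2^2 · 3 · 31.
Divisors of 372: 1, 2, 3, 4, 6, 12, 31, 62, 93, 124, 186, 372.
Check 145^d mod 746 for each divisor in increasing order:
145^1 ≡ 145
145^2 ≡ 137
145^3 ≡ 469
145^4 ≡ 119
145^6 ≡ 637
145^12 ≡ 691
145^31 ≡ 269
145^62 ≡ 745
145^93 ≡ 477
145^124 ≡ 1
The smallest such exponent is 124, so the order of 145 is 124.

124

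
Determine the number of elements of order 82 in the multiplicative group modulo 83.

40

φ(83) = 83 − 1 = 82 = 2 · 41.
In a cyclic group of order 82, there are φ(d) elements of order d for each divisor d of 82, and zero for non-divisors.
82 = 2 · 41 divides 82, and φ(82) = 40.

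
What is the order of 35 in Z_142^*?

70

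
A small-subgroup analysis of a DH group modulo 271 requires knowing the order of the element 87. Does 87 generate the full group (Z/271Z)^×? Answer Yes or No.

φ(271) = 271 − 1 = 270 = 2 · 3^3 · 5.
An element g generates (Z/271Z)^× iff g^(270/q) ≢ 1 (mod 271) for each prime q ∈ {2, 3, 5}.
87^135 ≡ 1 (mod 271)  [q = 2: ≡ 1 ✗]
87^90 ≡ 1 (mod 271)  [q = 3: ≡ 1 ✗]
87^54 ≡ 100 (mod 271)  [q = 5: ≢ 1 ✓]
87^135 ≡ 1 shows ord(87) | 135, strictly less than φ(271); not a primitive root.

No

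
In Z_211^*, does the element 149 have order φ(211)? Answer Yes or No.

Yes

φ(211) = 211 − 1 = 210 = 2 · 3 · 5 · 7.
Test 149^(210/q) mod 211 for each prime factor q of 210:
149^105 ≡ 210 (mod 211)  [q = 2: ≢ 1 ✓]
149^70 ≡ 14 (mod 211)  [q = 3: ≢ 1 ✓]
149^42 ≡ 107 (mod 211)  [q = 5: ≢ 1 ✓]
149^30 ≡ 148 (mod 211)  [q = 7: ≢ 1 ✓]
None equal 1, so ord_211(149) = 210: 149 is a primitive root.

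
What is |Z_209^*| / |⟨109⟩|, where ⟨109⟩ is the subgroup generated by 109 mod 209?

10

The order of 109 must divide φ(209) = φ(11·19) = (11−1)·(19−1) = 10·18 = 180 = 2^2 · 3^2 · 5.
Divisors of 180: 1, 2, 3, 4, 5, 6, 9, 10, 12, 15, 18, 20, 30, 36, 45, 60, 90, 180.
Evaluate successive powers at the divisors of 180:
109^1 ≡ 109 (mod 209)
109^2 ≡ 177 (mod 209)
109^3 ≡ 65 (mod 209)
109^4 ≡ 188 (mod 209)
109^5 ≡ 10 (mod 209)
109^6 ≡ 45 (mod 209)
109^9 ≡ 208 (mod 209)
109^10 ≡ 100 (mod 209)
109^12 ≡ 144 (mod 209)
109^15 ≡ 164 (mod 209)
109^18 ≡ 1 (mod 209) ✓
So ord_209(109) = 18, hence |⟨109⟩| = 18.
The index is φ(209) / ord(109) = 180 / 18 = 10.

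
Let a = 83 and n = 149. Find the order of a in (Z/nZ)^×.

148

The order of 83 must divide φ(149) = 149 − 1 = 148 = 2^2 · 37.
Divisors of 148: 1, 2, 4, 37, 74, 148.
Check 83^d mod 149 for each divisor in increasing order:
83^1 ≡ 83
83^2 ≡ 35
83^4 ≡ 33
83^37 ≡ 44
83^74 ≡ 148
83^148 ≡ 1
Therefore the multiplicative order of 83 modulo 149 is 148.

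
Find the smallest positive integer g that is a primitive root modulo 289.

φ(289) = φ(17^2) = 17·(17−1) = 272 = 2^4 · 17.
Test candidates g = 2, 3, … against the prime factors q ∈ {2, 17} of φ(289): g is a generator iff g^(272/q) ≢ 1 for every such q.
g = 2: 2^136 ≡ 1 — hits 1, so not a primitive root.
g = 3: 3^136 ≡ 288; 3^16 ≡ 171 — none is 1, so 3 is a primitive root.
So 3 is the smallest generator of (Z/289Z)^×.

3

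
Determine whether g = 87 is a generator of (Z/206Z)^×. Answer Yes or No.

φ(206) = φ(2)·φ(103) = 1·102 = 102 = 2 · 3 · 17.
It suffices to check that the order of 87 is not a proper divisor of 102: compute 87^(102/q) for q ∈ {2, 3, 17}.
87^51 ≡ 205 (mod 206)  [q = 2: ≢ 1 ✓]
87^34 ≡ 149 (mod 206)  [q = 3: ≢ 1 ✓]
87^6 ≡ 61 (mod 206)  [q = 17: ≢ 1 ✓]
None equal 1, so ord_206(87) = 102: 87 is a primitive root.

Yes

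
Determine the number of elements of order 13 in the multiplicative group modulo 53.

φ(53) = 53 − 1 = 52 = 2^2 · 13.
(Z/53Z)^× is cyclic (|G| = 52); a cyclic group of order m has exactly φ(d) elements of each order d | m, and none otherwise.
13 | 52, and φ(13) = 13 − 1 = 12.

12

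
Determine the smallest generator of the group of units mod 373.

2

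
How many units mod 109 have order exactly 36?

φ(109) = 109 − 1 = 108 = 2^2 · 3^3.
Since (Z/109Z)^× is cyclic of order 108, the number of elements of order d is φ(d) when d | 108 and 0 otherwise.
36 = 2^2 · 3^2 divides 108, and φ(36) = 12.

12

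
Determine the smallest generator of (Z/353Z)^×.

φ(353) = 353 − 1 = 352 = 2^5 · 11.
g is a primitive root iff g^(352/q) ≢ 1 (mod 353) for each prime q ∈ {2, 11}.
g = 2: 2^176 ≡ 1 — hits 1, so not a primitive root.
g = 3: 3^176 ≡ 352; 3^32 ≡ 140 — none is 1, so 3 is a primitive root.
The smallest primitive root modulo 353 is 3.

3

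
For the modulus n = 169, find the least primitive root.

φ(169) = φ(13^2) = 13·(13−1) = 156 = 2^2 · 3 · 13.
Test candidates g = 2, 3, … against the prime factors q ∈ {2, 3, 13} of φ(169): g is a generator iff g^(156/q) ≢ 1 for every such q.
g = 2: 2^78 ≡ 168; 2^52 ≡ 146; 2^12 ≡ 40 — none is 1, so 2 is a primitive root.
The smallest primitive root modulo 169 is 2.

2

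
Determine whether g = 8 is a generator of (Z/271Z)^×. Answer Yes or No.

φ(271) = 271 − 1 = 270 = 2 · 3^3 · 5.
It suffices to check that the order of 8 is not a proper divisor of 270: compute 8^(270/q) for q ∈ {2, 3, 5}.
8^135 ≡ 1 (mod 271)  [q = 2: ≡ 1 ✗]
8^90 ≡ 1 (mod 271)  [q = 3: ≡ 1 ✗]
8^54 ≡ 100 (mod 271)  [q = 5: ≢ 1 ✓]
The check at q = 2 fails, so 8 generates a proper subgroup.

No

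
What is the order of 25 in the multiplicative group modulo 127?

21

By Lagrange's theorem, ord_127(25) divides φ(127) = 127 − 1 = 126 = 2 · 3^2 · 7.
Divisors of 126: 1, 2, 3, 6, 7, 9, 14, 18, 21, 42, 63, 126.
Check 25^d mod 127 for each divisor in increasing order:
25^1 ≡ 25
25^2 ≡ 117
25^3 ≡ 4
25^6 ≡ 16
25^7 ≡ 19
25^9 ≡ 64
25^14 ≡ 107
25^18 ≡ 32
25^21 ≡ 1
Hence ord(25) = 21.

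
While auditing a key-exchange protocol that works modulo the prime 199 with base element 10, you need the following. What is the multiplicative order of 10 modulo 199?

The order of 10 must divide φ(199) = 199 − 1 = 198 = 2 · 3^2 · 11.
Divisors of 198: 1, 2, 3, 6, 9, 11, 18, 22, 33, 66, 99, 198.
Test each divisor d:
10^1 ≡ 10 (mod 199)
10^2 ≡ 100 (mod 199)
10^3 ≡ 5 (mod 199)
10^6 ≡ 25 (mod 199)
10^9 ≡ 125 (mod 199)
10^11 ≡ 162 (mod 199)
10^18 ≡ 103 (mod 199)
10^22 ≡ 175 (mod 199)
10^33 ≡ 92 (mod 199)
10^66 ≡ 106 (mod 199)
10^99 ≡ 1 (mod 199) ✓
Hence ord(10) = 99.

99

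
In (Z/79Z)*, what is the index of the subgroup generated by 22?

The order of 22 must divide φ(79) = 79 − 1 = 78 = 2 · 3 · 13.
Divisors of 78: 1, 2, 3, 6, 13, 26, 39, 78.
Evaluate successive powers at the divisors of 78:
22^1 ≡ 22
22^2 ≡ 10
22^3 ≡ 62
22^6 ≡ 52
22^13 ≡ 1
Thus |⟨22⟩| = ord(22) = 13.
[(Z/79Z)^× : ⟨22⟩] = 78/13 = 6.

6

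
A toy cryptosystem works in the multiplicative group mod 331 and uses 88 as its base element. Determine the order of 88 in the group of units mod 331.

33

The order of 88 must divide φ(331) = 331 − 1 = 330 = 2 · 3 · 5 · 11.
Divisors of 330: 1, 2, 3, 5, 6, 10, 11, 15, 22, 30, 33, 55, 66, 110, 165, 330.
Test each divisor d:
88^1 ≡ 88
88^2 ≡ 131
88^3 ≡ 274
88^5 ≡ 146
88^6 ≡ 270
88^10 ≡ 132
88^11 ≡ 31
88^15 ≡ 74
88^22 ≡ 299
88^30 ≡ 180
88^33 ≡ 1
So ord_331(88) = 33.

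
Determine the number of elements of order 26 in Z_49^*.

0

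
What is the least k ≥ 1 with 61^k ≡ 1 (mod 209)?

Since 61 ∈ (Z/209Z)^×, its order divides φ(209) = φ(11·19) = (11−1)·(19−1) = 10·18 = 180 = 2^2 · 3^2 · 5.
Divisors of 180: 1, 2, 3, 4, 5, 6, 9, 10, 12, 15, 18, 20, 30, 36, 45, 60, 90, 180.
Compute 61^d (mod 209) for the divisors d until we hit 1:
61^1 ≡ 61 (mod 209)
61^2 ≡ 168 (mod 209)
61^3 ≡ 7 (mod 209)
61^4 ≡ 9 (mod 209)
61^5 ≡ 131 (mod 209)
61^6 ≡ 49 (mod 209)
61^9 ≡ 134 (mod 209)
61^10 ≡ 23 (mod 209)
61^12 ≡ 102 (mod 209)
61^15 ≡ 87 (mod 209)
61^18 ≡ 191 (mod 209)
61^20 ≡ 111 (mod 209)
61^30 ≡ 45 (mod 209)
61^36 ≡ 115 (mod 209)
61^45 ≡ 153 (mod 209)
61^60 ≡ 144 (mod 209)
61^90 ≡ 1 (mod 209) ✓
So ord_209(61) = 90.

90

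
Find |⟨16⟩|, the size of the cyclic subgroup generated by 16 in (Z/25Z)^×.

5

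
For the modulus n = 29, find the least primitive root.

2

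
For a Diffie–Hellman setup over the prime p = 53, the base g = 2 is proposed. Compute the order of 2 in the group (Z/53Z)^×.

52

ord(2) | φ(53) = 53 − 1 = 52 = 2^2 · 13.
Divisors of 52: 1, 2, 4, 13, 26, 52.
Test each divisor d:
2^1 ≡ 2 (mod 53)
2^2 ≡ 4 (mod 53)
2^4 ≡ 16 (mod 53)
2^13 ≡ 30 (mod 53)
2^26 ≡ 52 (mod 53)
2^52 ≡ 1 (mod 53) ✓
Therefore the multiplicative order of 2 modulo 53 is 52.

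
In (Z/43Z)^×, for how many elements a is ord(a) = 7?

φ(43) = 43 − 1 = 42 = 2 · 3 · 7.
(Z/43Z)^× is cyclic (|G| = 42); a cyclic group of order m has exactly φ(d) elements of each order d | m, and none otherwise.
7 | 42, and φ(7) = 7 − 1 = 6.

6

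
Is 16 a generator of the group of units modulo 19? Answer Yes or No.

No

φ(19) = 19 − 1 = 18 = 2 · 3^2.
It suffices to check that the order of 16 is not a proper divisor of 18: compute 16^(18/q) for q ∈ {2, 3}.
16^9 ≡ 1 (mod 19)  [q = 2: ≡ 1 ✗]
16^6 ≡ 7 (mod 19)  [q = 3: ≢ 1 ✓]
The check at q = 2 fails, so 16 generates a proper subgroup.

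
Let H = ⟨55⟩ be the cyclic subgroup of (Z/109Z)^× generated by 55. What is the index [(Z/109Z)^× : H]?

3

The order of 55 must divide φ(109) = 109 − 1 = 108 = 2^2 · 3^3.
Divisors of 108: 1, 2, 3, 4, 6, 9, 12, 18, 27, 36, 54, 108.
Test each divisor d:
55^1 ≡ 55
55^2 ≡ 82
55^3 ≡ 41
55^4 ≡ 75
55^6 ≡ 46
55^9 ≡ 33
55^12 ≡ 45
55^18 ≡ 108
55^27 ≡ 76
55^36 ≡ 1
The order of 55 is 36, so the subgroup it generates has 36 elements.
The index is φ(109) / ord(55) = 108 / 36 = 3.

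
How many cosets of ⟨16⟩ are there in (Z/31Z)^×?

6

Since 16 ∈ (Z/31Z)^×, its order divides φ(31) = 31 − 1 = 30 = 2 · 3 · 5.
Divisors of 30: 1, 2, 3, 5, 6, 10, 15, 30.
Test each divisor d:
16^1 ≡ 16 (mod 31)
16^2 ≡ 8 (mod 31)
16^3 ≡ 4 (mod 31)
16^5 ≡ 1 (mod 31) ✓
So ord_31(16) = 5, hence |⟨16⟩| = 5.
Index = |(Z/31Z)^×| / |⟨16⟩| = 30 / 5 = 6.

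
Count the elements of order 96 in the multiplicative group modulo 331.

0

φ(331) = 331 − 1 = 330 = 2 · 3 · 5 · 11.
Since (Z/331Z)^× is cyclic of order 330, the number of elements of order d is φ(d) when d | 330 and 0 otherwise.
Since 96 ∤ 330, the count is 0.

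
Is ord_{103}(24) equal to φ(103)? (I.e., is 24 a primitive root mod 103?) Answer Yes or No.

φ(103) = 103 − 1 = 102 = 2 · 3 · 17.
Test 24^(102/q) mod 103 for each prime factor q of 102:
24^51 ≡ 102 (mod 103)  [q = 2: ≢ 1 ✓]
24^34 ≡ 1 (mod 103)  [q = 3: ≡ 1 ✗]
24^6 ≡ 72 (mod 103)  [q = 17: ≢ 1 ✓]
24^34 ≡ 1 shows ord(24) | 34, strictly less than φ(103); not a primitive root.

No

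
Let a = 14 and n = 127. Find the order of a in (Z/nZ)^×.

126

By Lagrange's theorem, ord_127(14) divides φ(127) = 127 − 1 = 126 = 2 · 3^2 · 7.
Divisors of 126: 1, 2, 3, 6, 7, 9, 14, 18, 21, 42, 63, 126.
Evaluate successive powers at the divisors of 126:
14^1 ≡ 14 (mod 127)
14^2 ≡ 69 (mod 127)
14^3 ≡ 77 (mod 127)
14^6 ≡ 87 (mod 127)
14^7 ≡ 75 (mod 127)
14^9 ≡ 95 (mod 127)
14^14 ≡ 37 (mod 127)
14^18 ≡ 8 (mod 127)
14^21 ≡ 108 (mod 127)
14^42 ≡ 107 (mod 127)
14^63 ≡ 126 (mod 127)
14^126 ≡ 1 (mod 127) ✓
The smallest such exponent is 126, so the order of 14 is 126.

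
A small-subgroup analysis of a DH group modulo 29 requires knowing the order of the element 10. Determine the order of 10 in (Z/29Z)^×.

28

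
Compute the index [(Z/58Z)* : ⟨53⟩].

4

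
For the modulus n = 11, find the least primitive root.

φ(11) = 11 − 1 = 10 = 2 · 5.
g is a primitive root iff g^(10/q) ≢ 1 (mod 11) for each prime q ∈ {2, 5}.
g = 2: 2^5 ≡ 10; 2^2 ≡ 4 — none is 1, so 2 is a primitive root.
So 2 is the smallest generator of (Z/11Z)^×.

2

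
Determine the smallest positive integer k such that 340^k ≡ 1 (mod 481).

36

The order of 340 must divide φ(481) = φ(13·37) = (13−1)·(37−1) = 12·36 = 432 = 2^4 · 3^3.
Divisors of 432: 1, 2, 3, 4, 6, 8, 9, 12, 16, 18, 24, 27, 36, 48, 54, 72, 108, 144, 216, 432.
Check 340^d mod 481 for each divisor in increasing order:
340^1 ≡ 340
340^2 ≡ 160
340^3 ≡ 47
340^4 ≡ 107
340^6 ≡ 285
340^8 ≡ 386
340^9 ≡ 408
340^12 ≡ 417
340^16 ≡ 367
340^18 ≡ 38
340^24 ≡ 248
340^27 ≡ 112
340^36 ≡ 1
So ord_481(340) = 36.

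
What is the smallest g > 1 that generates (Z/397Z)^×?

φ(397) = 397 − 1 = 396 = 2^2 · 3^2 · 11.
Test candidates g = 2, 3, … against the prime factors q ∈ {2, 3, 11} of φ(397): g is a generator iff g^(396/q) ≢ 1 for every such q.
g = 2: 2^198 ≡ 396; 2^132 ≡ 1 — hits 1, so not a primitive root.
g = 3: 3^198 ≡ 1 — hits 1, so not a primitive root.
g = 4: 4^198 ≡ 1 — hits 1, so not a primitive root.
g = 5: 5^198 ≡ 396; 5^132 ≡ 362; 5^36 ≡ 290 — none is 1, so 5 is a primitive root.
Hence the least primitive root of 397 is 5.

5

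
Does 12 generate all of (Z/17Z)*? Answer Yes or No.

Yes

φ(17) = 17 − 1 = 16 = 2^4.
Test 12^(16/q) mod 17 for each prime factor q of 16:
12^8 ≡ 16 (mod 17)  [q = 2: ≢ 1 ✓]
None equal 1, so ord_17(12) = 16: 12 is a primitive root.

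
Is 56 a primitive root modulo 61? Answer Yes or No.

φ(61) = 61 − 1 = 60 = 2^2 · 3 · 5.
An element g generates (Z/61Z)^× iff g^(60/q) ≢ 1 (mod 61) for each prime q ∈ {2, 3, 5}.
56^30 ≡ 1 (mod 61)  [q = 2: ≡ 1 ✗]
56^20 ≡ 47 (mod 61)  [q = 3: ≢ 1 ✓]
56^12 ≡ 20 (mod 61)  [q = 5: ≢ 1 ✓]
56^30 ≡ 1 shows ord(56) | 30, strictly less than φ(61); not a primitive root.

No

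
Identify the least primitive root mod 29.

φ(29) = 29 − 1 = 28 = 2^2 · 7.
Test candidates g = 2, 3, … against the prime factors q ∈ {2, 7} of φ(29): g is a generator iff g^(28/q) ≢ 1 for every such q.
g = 2: 2^14 ≡ 28; 2^4 ≡ 16 — none is 1, so 2 is a primitive root.
The smallest primitive root modulo 29 is 2.

2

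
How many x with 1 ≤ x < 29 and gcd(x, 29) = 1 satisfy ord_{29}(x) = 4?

φ(29) = 29 − 1 = 28 = 2^2 · 7.
(Z/29Z)^× is cyclic (|G| = 28); a cyclic group of order m has exactly φ(d) elements of each order d | m, and none otherwise.
4 = 2^2 divides 28, and φ(4) = 2.

2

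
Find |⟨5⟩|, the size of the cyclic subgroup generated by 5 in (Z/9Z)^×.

By Lagrange's theorem, ord_9(5) divides φ(9) = φ(3^2) = 3·(3−1) = 6 = 2 · 3.
Divisors of 6: 1, 2, 3, 6.
Test each divisor d:
5^1 ≡ 5 (mod 9)
5^2 ≡ 7 (mod 9)
5^3 ≡ 8 (mod 9)
5^6 ≡ 1 (mod 9) ✓
So ord_9(5) = 6.

6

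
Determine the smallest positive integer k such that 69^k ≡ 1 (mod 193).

32

The order of 69 must divide φ(193) = 193 − 1 = 192 = 2^6 · 3.
Divisors of 192: 1, 2, 3, 4, 6, 8, 12, 16, 24, 32, 48, 64, 96, 192.
Test each divisor d:
69^1 ≡ 69 (mod 193)
69^2 ≡ 129 (mod 193)
69^3 ≡ 23 (mod 193)
69^4 ≡ 43 (mod 193)
69^6 ≡ 143 (mod 193)
69^8 ≡ 112 (mod 193)
69^12 ≡ 184 (mod 193)
69^16 ≡ 192 (mod 193)
69^24 ≡ 81 (mod 193)
69^32 ≡ 1 (mod 193) ✓
The smallest such exponent is 32, so the order of 69 is 32.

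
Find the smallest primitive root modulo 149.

2

φ(149) = 149 − 1 = 148 = 2^2 · 37.
Test candidates g = 2, 3, … against the prime factors q ∈ {2, 37} of φ(149): g is a generator iff g^(148/q) ≢ 1 for every such q.
g = 2: 2^74 ≡ 148; 2^4 ≡ 16 — none is 1, so 2 is a primitive root.
So 2 is the smallest generator of (Z/149Z)^×.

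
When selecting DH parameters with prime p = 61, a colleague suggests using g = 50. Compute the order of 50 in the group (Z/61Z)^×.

4

By Lagrange's theorem, ord_61(50) divides φ(61) = 61 − 1 = 60 = 2^2 · 3 · 5.
Divisors of 60: 1, 2, 3, 4, 5, 6, 10, 12, 15, 20, 30, 60.
Evaluate successive powers at the divisors of 60:
50^1 ≡ 50 (mod 61)
50^2 ≡ 60 (mod 61)
50^3 ≡ 11 (mod 61)
50^4 ≡ 1 (mod 61) ✓
Therefore the multiplicative order of 50 modulo 61 is 4.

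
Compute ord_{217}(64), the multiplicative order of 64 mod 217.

5

By Lagrange's theorem, ord_217(64) divides φ(217) = φ(7·31) = (7−1)·(31−1) = 6·30 = 180 = 2^2 · 3^2 · 5.
Divisors of 180: 1, 2, 3, 4, 5, 6, 9, 10, 12, 15, 18, 20, 30, 36, 45, 60, 90, 180.
Check 64^d mod 217 for each divisor in increasing order:
64^1 ≡ 64 (mod 217)
64^2 ≡ 190 (mod 217)
64^3 ≡ 8 (mod 217)
64^4 ≡ 78 (mod 217)
64^5 ≡ 1 (mod 217) ✓
So ord_217(64) = 5.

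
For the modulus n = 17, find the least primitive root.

φ(17) = 17 − 1 = 16 = 2^4.
Test candidates g = 2, 3, … against the prime factors q ∈ {2} of φ(17): g is a generator iff g^(16/q) ≢ 1 for every such q.
g = 2: 2^8 ≡ 1 — hits 1, so not a primitive root.
g = 3: 3^8 ≡ 16 — none is 1, so 3 is a primitive root.
So 3 is the smallest generator of (Z/17Z)^×.

3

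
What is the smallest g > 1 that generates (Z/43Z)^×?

3

φ(43) = 43 − 1 = 42 = 2 · 3 · 7.
g is a primitive root iff g^(42/q) ≢ 1 (mod 43) for each prime q ∈ {2, 3, 7}.
g = 2: 2^21 ≡ 42; 2^14 ≡ 1 — hits 1, so not a primitive root.
g = 3: 3^21 ≡ 42; 3^14 ≡ 36; 3^6 ≡ 41 — none is 1, so 3 is a primitive root.
So 3 is the smallest generator of (Z/43Z)^×.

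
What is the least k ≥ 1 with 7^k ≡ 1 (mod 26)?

12

Since 7 ∈ (Z/26Z)^×, its order divides φ(26) = φ(2)·φ(13) = 1·12 = 12 = 2^2 · 3.
Divisors of 12: 1, 2, 3, 4, 6, 12.
Test each divisor d:
7^1 ≡ 7 (mod 26)
7^2 ≡ 23 (mod 26)
7^3 ≡ 5 (mod 26)
7^4 ≡ 9 (mod 26)
7^6 ≡ 25 (mod 26)
7^12 ≡ 1 (mod 26) ✓
The smallest such exponent is 12, so the order of 7 is 12.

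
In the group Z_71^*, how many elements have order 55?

0

φ(71) = 71 − 1 = 70 = 2 · 5 · 7.
(Z/71Z)^× is cyclic (|G| = 70); a cyclic group of order m has exactly φ(d) elements of each order d | m, and none otherwise.
Here 70 is not a multiple of 55, so there are no elements of order 55.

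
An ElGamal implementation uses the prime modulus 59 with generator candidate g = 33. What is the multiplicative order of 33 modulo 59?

58

By Lagrange's theorem, ord_59(33) divides φ(59) = 59 − 1 = 58 = 2 · 29.
Divisors of 58: 1, 2, 29, 58.
Compute 33^d (mod 59) for the divisors d until we hit 1:
33^1 ≡ 33 (mod 59)
33^2 ≡ 27 (mod 59)
33^29 ≡ 58 (mod 59)
33^58 ≡ 1 (mod 59) ✓
Hence ord(33) = 58.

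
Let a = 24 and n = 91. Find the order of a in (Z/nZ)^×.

12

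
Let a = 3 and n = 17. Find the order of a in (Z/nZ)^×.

The order of 3 must divide φ(17) = 17 − 1 = 16 = 2^4.
Divisors of 16: 1, 2, 4, 8, 16.
Test each divisor d:
3^1 ≡ 3
3^2 ≡ 9
3^4 ≡ 13
3^8 ≡ 16
3^16 ≡ 1
Therefore the multiplicative order of 3 modulo 17 is 16.

16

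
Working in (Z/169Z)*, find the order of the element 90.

26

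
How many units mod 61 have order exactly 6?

φ(61) = 61 − 1 = 60 = 2^2 · 3 · 5.
(Z/61Z)^× is cyclic (|G| = 60); a cyclic group of order m has exactly φ(d) elements of each order d | m, and none otherwise.
6 = 2 · 3 divides 60, and φ(6) = 2.

2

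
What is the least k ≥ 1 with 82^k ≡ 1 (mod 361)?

171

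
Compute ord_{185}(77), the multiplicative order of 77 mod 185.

36

By Lagrange's theorem, ord_185(77) divides φ(185) = φ(5·37) = (5−1)·(37−1) = 4·36 = 144 = 2^4 · 3^2.
Divisors of 144: 1, 2, 3, 4, 6, 8, 9, 12, 16, 18, 24, 36, 48, 72, 144.
Evaluate successive powers at the divisors of 144:
77^1 ≡ 77 (mod 185)
77^2 ≡ 9 (mod 185)
77^3 ≡ 138 (mod 185)
77^4 ≡ 81 (mod 185)
77^6 ≡ 174 (mod 185)
77^8 ≡ 86 (mod 185)
77^9 ≡ 147 (mod 185)
77^12 ≡ 121 (mod 185)
77^16 ≡ 181 (mod 185)
77^18 ≡ 149 (mod 185)
77^24 ≡ 26 (mod 185)
77^36 ≡ 1 (mod 185) ✓
Therefore the multiplicative order of 77 modulo 185 is 36.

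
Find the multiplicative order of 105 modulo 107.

53

By Lagrange's theorem, ord_107(105) divides φ(107) = 107 − 1 = 106 = 2 · 53.
Divisors of 106: 1, 2, 53, 106.
Evaluate successive powers at the divisors of 106:
105^1 ≡ 105 (mod 107)
105^2 ≡ 4 (mod 107)
105^53 ≡ 1 (mod 107) ✓
Therefore the multiplicative order of 105 modulo 107 is 53.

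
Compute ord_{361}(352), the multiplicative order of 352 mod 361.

By Lagrange's theorem, ord_361(352) divides φ(361) = φ(19^2) = 19·(19−1) = 342 = 2 · 3^2 · 19.
Divisors of 342: 1, 2, 3, 6, 9, 18, 19, 38, 57, 114, 171, 342.
Compute 352^d (mod 361) for the divisors d until we hit 1:
352^1 ≡ 352 (mod 361)
352^2 ≡ 81 (mod 361)
352^3 ≡ 354 (mod 361)
352^6 ≡ 49 (mod 361)
352^9 ≡ 18 (mod 361)
352^18 ≡ 324 (mod 361)
352^19 ≡ 333 (mod 361)
352^38 ≡ 62 (mod 361)
352^57 ≡ 69 (mod 361)
352^114 ≡ 68 (mod 361)
352^171 ≡ 360 (mod 361)
352^342 ≡ 1 (mod 361) ✓
So ord_361(352) = 342.

342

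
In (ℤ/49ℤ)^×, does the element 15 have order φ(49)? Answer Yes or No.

No

φ(49) = φ(7^2) = 7·(7−1) = 42 = 2 · 3 · 7.
Test 15^(42/q) mod 49 for each prime factor q of 42:
15^21 ≡ 1 (mod 49)  [q = 2: ≡ 1 ✗]
15^14 ≡ 1 (mod 49)  [q = 3: ≡ 1 ✗]
15^6 ≡ 36 (mod 49)  [q = 7: ≢ 1 ✓]
The check at q = 2 fails, so 15 generates a proper subgroup.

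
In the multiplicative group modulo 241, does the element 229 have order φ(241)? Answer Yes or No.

φ(241) = 241 − 1 = 240 = 2^4 · 3 · 5.
It suffices to check that the order of 229 is not a proper divisor of 240: compute 229^(240/q) for q ∈ {2, 3, 5}.
229^120 ≡ 1 (mod 241)  [q = 2: ≡ 1 ✗]
229^80 ≡ 15 (mod 241)  [q = 3: ≢ 1 ✓]
229^48 ≡ 87 (mod 241)  [q = 5: ≢ 1 ✓]
The check at q = 2 fails, so 229 generates a proper subgroup.

No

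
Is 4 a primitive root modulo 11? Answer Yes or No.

No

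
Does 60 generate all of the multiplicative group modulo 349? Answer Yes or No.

φ(349) = 349 − 1 = 348 = 2^2 · 3 · 29.
Test 60^(348/q) mod 349 for each prime factor q of 348:
60^174 ≡ 1 (mod 349)  [q = 2: ≡ 1 ✗]
60^116 ≡ 1 (mod 349)  [q = 3: ≡ 1 ✗]
60^12 ≡ 67 (mod 349)  [q = 29: ≢ 1 ✓]
The check at q = 2 fails, so 60 generates a proper subgroup.

No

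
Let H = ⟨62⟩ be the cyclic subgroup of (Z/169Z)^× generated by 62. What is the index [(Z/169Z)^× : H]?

Since 62 ∈ (Z/169Z)^×, its order divides φ(169) = φ(13^2) = 13·(13−1) = 156 = 2^2 · 3 · 13.
Divisors of 156: 1, 2, 3, 4, 6, 12, 13, 26, 39, 52, 78, 156.
Evaluate successive powers at the divisors of 156:
62^1 ≡ 62 (mod 169)
62^2 ≡ 126 (mod 169)
62^3 ≡ 38 (mod 169)
62^4 ≡ 159 (mod 169)
62^6 ≡ 92 (mod 169)
62^12 ≡ 14 (mod 169)
62^13 ≡ 23 (mod 169)
62^26 ≡ 22 (mod 169)
62^39 ≡ 168 (mod 169)
62^52 ≡ 146 (mod 169)
62^78 ≡ 1 (mod 169) ✓
Thus |⟨62⟩| = ord(62) = 78.
The index is φ(169) / ord(62) = 156 / 78 = 2.

2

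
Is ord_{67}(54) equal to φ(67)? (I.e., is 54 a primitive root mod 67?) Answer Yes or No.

No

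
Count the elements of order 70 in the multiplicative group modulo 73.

0

φ(73) = 73 − 1 = 72 = 2^3 · 3^2.
Since (Z/73Z)^× is cyclic of order 72, the number of elements of order d is φ(d) when d | 72 and 0 otherwise.
Since 70 ∤ 72, the count is 0.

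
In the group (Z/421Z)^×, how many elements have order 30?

φ(421) = 421 − 1 = 420 = 2^2 · 3 · 5 · 7.
In a cyclic group of order 420, there are φ(d) elements of order d for each divisor d of 420, and zero for non-divisors.
30 = 2 · 3 · 5 divides 420, and φ(30) = 8.

8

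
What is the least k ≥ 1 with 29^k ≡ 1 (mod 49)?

Since 29 ∈ (Z/49Z)^×, its order divides φ(49) = φ(7^2) = 7·(7−1) = 42 = 2 · 3 · 7.
Divisors of 42: 1, 2, 3, 6, 7, 14, 21, 42.
Check 29^d mod 49 for each divisor in increasing order:
29^1 ≡ 29
29^2 ≡ 8
29^3 ≡ 36
29^6 ≡ 22
29^7 ≡ 1
The smallest such exponent is 7, so the order of 29 is 7.

7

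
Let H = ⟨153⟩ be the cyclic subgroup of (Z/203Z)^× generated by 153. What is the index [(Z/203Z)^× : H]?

6

Since 153 ∈ (Z/203Z)^×, its order divides φ(203) = φ(7·29) = (7−1)·(29−1) = 6·28 = 168 = 2^3 · 3 · 7.
Divisors of 168: 1, 2, 3, 4, 6, 7, 8, 12, 14, 21, 24, 28, 42, 56, 84, 168.
Compute 153^d (mod 203) for the divisors d until we hit 1:
153^1 ≡ 153 (mod 203)
153^2 ≡ 64 (mod 203)
153^3 ≡ 48 (mod 203)
153^4 ≡ 36 (mod 203)
153^6 ≡ 71 (mod 203)
153^7 ≡ 104 (mod 203)
153^8 ≡ 78 (mod 203)
153^12 ≡ 169 (mod 203)
153^14 ≡ 57 (mod 203)
153^21 ≡ 41 (mod 203)
153^24 ≡ 141 (mod 203)
153^28 ≡ 1 (mod 203) ✓
Thus |⟨153⟩| = ord(153) = 28.
Index = |(Z/203Z)^×| / |⟨153⟩| = 168 / 28 = 6.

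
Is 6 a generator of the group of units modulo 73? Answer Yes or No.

φ(73) = 73 − 1 = 72 = 2^3 · 3^2.
6 is a primitive root mod 73 iff 6^(φ(73)/q) ≢ 1 for every prime q | φ(73), i.e. q ∈ {2, 3}.
6^36 ≡ 1 (mod 73)  [q = 2: ≡ 1 ✗]
6^24 ≡ 64 (mod 73)  [q = 3: ≢ 1 ✓]
Since 6^36 ≡ 1, the order of 6 divides 36 < 72, so 6 is not a primitive root.

No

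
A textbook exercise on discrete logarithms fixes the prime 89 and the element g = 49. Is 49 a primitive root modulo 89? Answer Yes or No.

No

φ(89) = 89 − 1 = 88 = 2^3 · 11.
Test 49^(88/q) mod 89 for each prime factor q of 88:
49^44 ≡ 1 (mod 89)  [q = 2: ≡ 1 ✗]
49^8 ≡ 16 (mod 89)  [q = 11: ≢ 1 ✓]
The check at q = 2 fails, so 49 generates a proper subgroup.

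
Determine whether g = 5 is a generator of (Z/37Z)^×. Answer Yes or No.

Yes

φ(37) = 37 − 1 = 36 = 2^2 · 3^2.
It suffices to check that the order of 5 is not a proper divisor of 36: compute 5^(36/q) for q ∈ {2, 3}.
5^18 ≡ 36 (mod 37)  [q = 2: ≢ 1 ✓]
5^12 ≡ 10 (mod 37)  [q = 3: ≢ 1 ✓]
None equal 1, so ord_37(5) = 36: 5 is a primitive root.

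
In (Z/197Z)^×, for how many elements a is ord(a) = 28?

12

φ(197) = 197 − 1 = 196 = 2^2 · 7^2.
(Z/197Z)^× is cyclic (|G| = 196); a cyclic group of order m has exactly φ(d) elements of each order d | m, and none otherwise.
28 = 2^2 · 7 divides 196, and φ(28) = 12.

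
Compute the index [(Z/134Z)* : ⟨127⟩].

By Lagrange's theorem, ord_134(127) divides φ(134) = φ(2)·φ(67) = 1·66 = 66 = 2 · 3 · 11.
Divisors of 66: 1, 2, 3, 6, 11, 22, 33, 66.
Compute 127^d (mod 134) for the divisors d until we hit 1:
127^1 ≡ 127
127^2 ≡ 49
127^3 ≡ 59
127^6 ≡ 131
127^11 ≡ 37
127^22 ≡ 29
127^33 ≡ 1
The order of 127 is 33, so the subgroup it generates has 33 elements.
The index is φ(134) / ord(127) = 66 / 33 = 2.

2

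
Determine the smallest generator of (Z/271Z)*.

φ(271) = 271 − 1 = 270 = 2 · 3^3 · 5.
g is a primitive root iff g^(270/q) ≢ 1 (mod 271) for each prime q ∈ {2, 3, 5}.
g = 2: 2^135 ≡ 1 — hits 1, so not a primitive root.
g = 3: 3^135 ≡ 270; 3^90 ≡ 1 — hits 1, so not a primitive root.
g = 4: 4^135 ≡ 1 — hits 1, so not a primitive root.
g = 5: 5^135 ≡ 1 — hits 1, so not a primitive root.
g = 6: 6^135 ≡ 270; 6^90 ≡ 242; 6^54 ≡ 10 — none is 1, so 6 is a primitive root.
So 6 is the smallest generator of (Z/271Z)^×.

6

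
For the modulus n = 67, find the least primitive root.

φ(67) = 67 − 1 = 66 = 2 · 3 · 11.
g is a primitive root iff g^(66/q) ≢ 1 (mod 67) for each prime q ∈ {2, 3, 11}.
g = 2: 2^33 ≡ 66; 2^22 ≡ 37; 2^6 ≡ 64 — none is 1, so 2 is a primitive root.
Hence the least primitive root of 67 is 2.

2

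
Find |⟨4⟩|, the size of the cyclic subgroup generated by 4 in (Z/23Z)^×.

11

The order of 4 must divide φ(23) = 23 − 1 = 22 = 2 · 11.
Divisors of 22: 1, 2, 11, 22.
Check 4^d mod 23 for each divisor in increasing order:
4^1 ≡ 4
4^2 ≡ 16
4^11 ≡ 1
Hence ord(4) = 11.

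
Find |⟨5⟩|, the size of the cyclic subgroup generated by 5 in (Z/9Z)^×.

6

Since 5 ∈ (Z/9Z)^×, its order divides φ(9) = φ(3^2) = 3·(3−1) = 6 = 2 · 3.
Divisors of 6: 1, 2, 3, 6.
Compute 5^d (mod 9) for the divisors d until we hit 1:
5^1 ≡ 5 (mod 9)
5^2 ≡ 7 (mod 9)
5^3 ≡ 8 (mod 9)
5^6 ≡ 1 (mod 9) ✓
Therefore the multiplicative order of 5 modulo 9 is 6.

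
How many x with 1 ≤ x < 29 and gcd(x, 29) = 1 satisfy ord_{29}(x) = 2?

φ(29) = 29 − 1 = 28 = 2^2 · 7.
Since (Z/29Z)^× is cyclic of order 28, the number of elements of order d is φ(d) when d | 28 and 0 otherwise.
2 | 28, and φ(2) = 2 − 1 = 1.

1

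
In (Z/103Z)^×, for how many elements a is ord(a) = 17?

φ(103) = 103 − 1 = 102 = 2 · 3 · 17.
Since (Z/103Z)^× is cyclic of order 102, the number of elements of order d is φ(d) when d | 102 and 0 otherwise.
17 | 102, and φ(17) = 17 − 1 = 16.

16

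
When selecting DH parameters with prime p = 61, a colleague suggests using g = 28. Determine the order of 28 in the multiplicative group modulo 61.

20

By Lagrange's theorem, ord_61(28) divides φ(61) = 61 − 1 = 60 = 2^2 · 3 · 5.
Divisors of 60: 1, 2, 3, 4, 5, 6, 10, 12, 15, 20, 30, 60.
Check 28^d mod 61 for each divisor in increasing order:
28^1 ≡ 28
28^2 ≡ 52
28^3 ≡ 53
28^4 ≡ 20
28^5 ≡ 11
28^6 ≡ 3
28^10 ≡ 60
28^12 ≡ 9
28^15 ≡ 50
28^20 ≡ 1
So ord_61(28) = 20.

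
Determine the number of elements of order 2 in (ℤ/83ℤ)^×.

φ(83) = 83 − 1 = 82 = 2 · 41.
(Z/83Z)^× is cyclic (|G| = 82); a cyclic group of order m has exactly φ(d) elements of each order d | m, and none otherwise.
2 | 82, and φ(2) = 2 − 1 = 1.

1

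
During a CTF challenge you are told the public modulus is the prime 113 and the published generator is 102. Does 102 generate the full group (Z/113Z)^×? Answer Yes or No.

φ(113) = 113 − 1 = 112 = 2^4 · 7.
102 is a primitive root mod 113 iff 102^(φ(113)/q) ≢ 1 for every prime q | φ(113), i.e. q ∈ {2, 7}.
102^56 ≡ 1 (mod 113)  [q = 2: ≡ 1 ✗]
102^16 ≡ 106 (mod 113)  [q = 7: ≢ 1 ✓]
102^56 ≡ 1 shows ord(102) | 56, strictly less than φ(113); not a primitive root.

No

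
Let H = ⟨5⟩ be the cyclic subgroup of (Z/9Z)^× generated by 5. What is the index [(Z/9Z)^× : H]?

By Lagrange's theorem, ord_9(5) divides φ(9) = φ(3^2) = 3·(3−1) = 6 = 2 · 3.
Divisors of 6: 1, 2, 3, 6.
Check 5^d mod 9 for each divisor in increasing order:
5^1 ≡ 5
5^2 ≡ 7
5^3 ≡ 8
5^6 ≡ 1
The order of 5 is 6, so the subgroup it generates has 6 elements.
[(Z/9Z)^× : ⟨5⟩] = 6/6 = 1.

1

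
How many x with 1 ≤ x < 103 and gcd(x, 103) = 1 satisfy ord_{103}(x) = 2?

1

φ(103) = 103 − 1 = 102 = 2 · 3 · 17.
Since (Z/103Z)^× is cyclic of order 102, the number of elements of order d is φ(d) when d | 102 and 0 otherwise.
2 | 102, and φ(2) = 2 − 1 = 1.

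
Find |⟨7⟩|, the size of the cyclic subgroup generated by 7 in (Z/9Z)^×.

3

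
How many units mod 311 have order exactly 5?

φ(311) = 311 − 1 = 310 = 2 · 5 · 31.
(Z/311Z)^× is cyclic (|G| = 310); a cyclic group of order m has exactly φ(d) elements of each order d | m, and none otherwise.
5 | 310, and φ(5) = 5 − 1 = 4.

4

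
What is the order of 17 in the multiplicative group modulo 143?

The order of 17 must divide φ(143) = φ(11·13) = (11−1)·(13−1) = 10·12 = 120 = 2^3 · 3 · 5.
Divisors of 120: 1, 2, 3, 4, 5, 6, 8, 10, 12, 15, 20, 24, 30, 40, 60, 120.
Compute 17^d (mod 143) for the divisors d until we hit 1:
17^1 ≡ 17
17^2 ≡ 3
17^3 ≡ 51
17^4 ≡ 9
17^5 ≡ 10
17^6 ≡ 27
17^8 ≡ 81
17^10 ≡ 100
17^12 ≡ 14
17^15 ≡ 142
17^20 ≡ 133
17^24 ≡ 53
17^30 ≡ 1
Hence ord(17) = 30.

30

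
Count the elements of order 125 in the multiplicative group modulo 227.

φ(227) = 227 − 1 = 226 = 2 · 113.
Since (Z/227Z)^× is cyclic of order 226, the number of elements of order d is φ(d) when d | 226 and 0 otherwise.
125 does not divide 226, so no element of (Z/227Z)^× has order 125.

0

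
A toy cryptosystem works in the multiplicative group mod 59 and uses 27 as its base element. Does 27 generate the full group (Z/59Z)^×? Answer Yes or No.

φ(59) = 59 − 1 = 58 = 2 · 29.
An element g generates (Z/59Z)^× iff g^(58/q) ≢ 1 (mod 59) for each prime q ∈ {2, 29}.
27^29 ≡ 1 (mod 59)  [q = 2: ≡ 1 ✗]
27^2 ≡ 21 (mod 59)  [q = 29: ≢ 1 ✓]
Since 27^29 ≡ 1, the order of 27 divides 29 < 58, so 27 is not a primitive root.

No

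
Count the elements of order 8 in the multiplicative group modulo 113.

φ(113) = 113 − 1 = 112 = 2^4 · 7.
(Z/113Z)^× is cyclic (|G| = 112); a cyclic group of order m has exactly φ(d) elements of each order d | m, and none otherwise.
8 = 2^3 divides 112, and φ(8) = 4.

4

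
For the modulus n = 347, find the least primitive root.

φ(347) = 347 − 1 = 346 = 2 · 173.
g is a primitive root iff g^(346/q) ≢ 1 (mod 347) for each prime q ∈ {2, 173}.
g = 2: 2^173 ≡ 346; 2^2 ≡ 4 — none is 1, so 2 is a primitive root.
Hence the least primitive root of 347 is 2.

2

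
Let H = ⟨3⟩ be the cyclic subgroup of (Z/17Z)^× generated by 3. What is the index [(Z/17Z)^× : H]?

Since 3 ∈ (Z/17Z)^×, its order divides φ(17) = 17 − 1 = 16 = 2^4.
Divisors of 16: 1, 2, 4, 8, 16.
Compute 3^d (mod 17) for the divisors d until we hit 1:
3^1 ≡ 3
3^2 ≡ 9
3^4 ≡ 13
3^8 ≡ 16
3^16 ≡ 1
Thus |⟨3⟩| = ord(3) = 16.
The index is φ(17) / ord(3) = 16 / 16 = 1.

1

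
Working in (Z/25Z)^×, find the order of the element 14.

10

The order of 14 must divide φ(25) = φ(5^2) = 5·(5−1) = 20 = 2^2 · 5.
Divisors of 20: 1, 2, 4, 5, 10, 20.
Evaluate successive powers at the divisors of 20:
14^1 ≡ 14
14^2 ≡ 21
14^4 ≡ 16
14^5 ≡ 24
14^10 ≡ 1
Hence ord(14) = 10.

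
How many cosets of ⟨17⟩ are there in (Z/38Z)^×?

2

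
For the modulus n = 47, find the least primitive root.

5

φ(47) = 47 − 1 = 46 = 2 · 23.
g is a primitive root iff g^(46/q) ≢ 1 (mod 47) for each prime q ∈ {2, 23}.
g = 2: 2^23 ≡ 1 — hits 1, so not a primitive root.
g = 3: 3^23 ≡ 1 — hits 1, so not a primitive root.
g = 4: 4^23 ≡ 1 — hits 1, so not a primitive root.
g = 5: 5^23 ≡ 46; 5^2 ≡ 25 — none is 1, so 5 is a primitive root.
The smallest primitive root modulo 47 is 5.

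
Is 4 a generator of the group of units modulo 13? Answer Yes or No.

φ(13) = 13 − 1 = 12 = 2^2 · 3.
Test 4^(12/q) mod 13 for each prime factor q of 12:
4^6 ≡ 1 (mod 13)  [q = 2: ≡ 1 ✗]
4^4 ≡ 9 (mod 13)  [q = 3: ≢ 1 ✓]
Since 4^6 ≡ 1, the order of 4 divides 6 < 12, so 4 is not a primitive root.

No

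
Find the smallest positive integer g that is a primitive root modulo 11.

2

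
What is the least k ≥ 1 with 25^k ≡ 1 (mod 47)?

23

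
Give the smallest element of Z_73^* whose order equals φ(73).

5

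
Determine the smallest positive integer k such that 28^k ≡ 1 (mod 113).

7

ord(28) | φ(113) = 113 − 1 = 112 = 2^4 · 7.
Divisors of 112: 1, 2, 4, 7, 8, 14, 16, 28, 56, 112.
Check 28^d mod 113 for each divisor in increasing order:
28^1 ≡ 28 (mod 113)
28^2 ≡ 106 (mod 113)
28^4 ≡ 49 (mod 113)
28^7 ≡ 1 (mod 113) ✓
Therefore the multiplicative order of 28 modulo 113 is 7.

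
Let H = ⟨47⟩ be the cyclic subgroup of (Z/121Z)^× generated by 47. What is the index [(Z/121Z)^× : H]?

2

ord(47) | φ(121) = φ(11^2) = 11·(11−1) = 110 = 2 · 5 · 11.
Divisors of 110: 1, 2, 5, 10, 11, 22, 55, 110.
Test each divisor d:
47^1 ≡ 47 (mod 121)
47^2 ≡ 31 (mod 121)
47^5 ≡ 34 (mod 121)
47^10 ≡ 67 (mod 121)
47^11 ≡ 3 (mod 121)
47^22 ≡ 9 (mod 121)
47^55 ≡ 1 (mod 121) ✓
So ord_121(47) = 55, hence |⟨47⟩| = 55.
Index = |(Z/121Z)^×| / |⟨47⟩| = 110 / 55 = 2.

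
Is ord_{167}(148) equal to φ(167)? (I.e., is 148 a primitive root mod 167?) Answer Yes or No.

Yes

φ(167) = 167 − 1 = 166 = 2 · 83.
Test 148^(166/q) mod 167 for each prime factor q of 166:
148^83 ≡ 166 (mod 167)  [q = 2: ≢ 1 ✓]
148^2 ≡ 27 (mod 167)  [q = 83: ≢ 1 ✓]
All checks pass, so 148 has order 166 and is a primitive root modulo 167.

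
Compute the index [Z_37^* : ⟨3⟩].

The order of 3 must divide φ(37) = 37 − 1 = 36 = 2^2 · 3^2.
Divisors of 36: 1, 2, 3, 4, 6, 9, 12, 18, 36.
Check 3^d mod 37 for each divisor in increasing order:
3^1 ≡ 3 (mod 37)
3^2 ≡ 9 (mod 37)
3^3 ≡ 27 (mod 37)
3^4 ≡ 7 (mod 37)
3^6 ≡ 26 (mod 37)
3^9 ≡ 36 (mod 37)
3^12 ≡ 10 (mod 37)
3^18 ≡ 1 (mod 37) ✓
Thus |⟨3⟩| = ord(3) = 18.
Index = |(Z/37Z)^×| / |⟨3⟩| = 36 / 18 = 2.

2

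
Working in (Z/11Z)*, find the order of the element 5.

The order of 5 must divide φ(11) = 11 − 1 = 10 = 2 · 5.
Divisors of 10: 1, 2, 5, 10.
Check 5^d mod 11 for each divisor in increasing order:
5^1 ≡ 5
5^2 ≡ 3
5^5 ≡ 1
So ord_11(5) = 5.

5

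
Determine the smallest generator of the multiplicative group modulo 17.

3

φ(17) = 17 − 1 = 16 = 2^4.
g is a primitive root iff g^(16/q) ≢ 1 (mod 17) for each prime q ∈ {2}.
g = 2: 2^8 ≡ 1 — hits 1, so not a primitive root.
g = 3: 3^8 ≡ 16 — none is 1, so 3 is a primitive root.
So 3 is the smallest generator of (Z/17Z)^×.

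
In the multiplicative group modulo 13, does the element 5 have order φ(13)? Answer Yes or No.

No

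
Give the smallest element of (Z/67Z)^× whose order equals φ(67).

2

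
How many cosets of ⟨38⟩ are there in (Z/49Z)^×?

The order of 38 must divide φ(49) = φ(7^2) = 7·(7−1) = 42 = 2 · 3 · 7.
Divisors of 42: 1, 2, 3, 6, 7, 14, 21, 42.
Test each divisor d:
38^1 ≡ 38
38^2 ≡ 23
38^3 ≡ 41
38^6 ≡ 15
38^7 ≡ 31
38^14 ≡ 30
38^21 ≡ 48
38^42 ≡ 1
Thus |⟨38⟩| = ord(38) = 42.
[(Z/49Z)^× : ⟨38⟩] = 42/42 = 1.

1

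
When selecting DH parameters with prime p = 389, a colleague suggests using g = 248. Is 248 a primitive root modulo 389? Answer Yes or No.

No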